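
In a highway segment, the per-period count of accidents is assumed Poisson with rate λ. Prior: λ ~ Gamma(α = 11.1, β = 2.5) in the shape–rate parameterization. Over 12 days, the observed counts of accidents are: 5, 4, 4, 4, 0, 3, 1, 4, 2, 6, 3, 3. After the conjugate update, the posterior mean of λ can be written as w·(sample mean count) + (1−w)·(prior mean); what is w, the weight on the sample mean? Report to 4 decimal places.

0.8276

With a Gamma(shape α, rate β) prior, the Poisson likelihood is conjugate: the posterior is Gamma(α + ΣXᵢ, β + n).
Posterior mean = (α₀+S)/(β₀+n) = [n/(β₀+n)]·(S/n) + [β₀/(β₀+n)]·(α₀/β₀), so only n and β₀ enter the weight.
Weight on data w = n/(β₀+n) = 12/(2.5+12) = 12/14.5 = 0.8276.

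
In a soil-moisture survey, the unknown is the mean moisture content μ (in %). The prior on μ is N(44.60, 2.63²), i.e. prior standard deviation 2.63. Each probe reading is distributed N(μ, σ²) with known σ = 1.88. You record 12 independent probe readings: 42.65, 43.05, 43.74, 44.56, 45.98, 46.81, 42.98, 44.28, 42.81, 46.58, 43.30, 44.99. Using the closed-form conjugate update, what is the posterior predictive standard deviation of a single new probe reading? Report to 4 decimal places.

1.9537

For Normal data with known variance σ², a Normal(μ₀, σ₀²) prior on μ is conjugate. Posterior precision = 1/σ₀² + n/σ²; posterior mean is the precision-weighted average of μ₀ and x̄.
σ₀² = 2.63² = 6.9169, σ² = 1.88² = 3.5344; σ² + n·σ₀² = 3.5344 + 12·6.9169 = 86.5372.
Posterior precision = 1/σ₀² + n/σ² = 1/6.9169 + 12/3.5344 = (σ² + n·σ₀²)/(σ₀²σ²) = 86.5372/(6.9169·3.5344); posterior variance σₙ² = σ₀²σ²/(σ² + n·σ₀²) = 6.9169·3.5344/86.5372 = 0.282504.
Predictive variance for one new observation = σₙ² + σ² = 6.9169·3.5344/86.5372 + 3.5344 = σ²·(σ₀² + 86.5372)/86.5372 = 3.5344·93.4541/86.5372 = 3.816904; SD = √(3.5344·93.4541/86.5372) = 1.9537.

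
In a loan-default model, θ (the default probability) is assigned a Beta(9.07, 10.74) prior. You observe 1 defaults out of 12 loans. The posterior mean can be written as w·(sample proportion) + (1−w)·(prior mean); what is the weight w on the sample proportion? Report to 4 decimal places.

0.3772

The Beta prior is conjugate to a Binomial/Bernoulli likelihood; the update adds successes to α and failures to β.
Posterior mean = (α₀+k)/(α₀+β₀+n) = [n/(α₀+β₀+n)]·(k/n) + [(α₀+β₀)/(α₀+β₀+n)]·α₀/(α₀+β₀), so only n and the prior enter the weight.
The weight on the data is w = n/(α₀+β₀+n) = 12/(9.07+10.74+12) = 12/31.81 = 0.3772.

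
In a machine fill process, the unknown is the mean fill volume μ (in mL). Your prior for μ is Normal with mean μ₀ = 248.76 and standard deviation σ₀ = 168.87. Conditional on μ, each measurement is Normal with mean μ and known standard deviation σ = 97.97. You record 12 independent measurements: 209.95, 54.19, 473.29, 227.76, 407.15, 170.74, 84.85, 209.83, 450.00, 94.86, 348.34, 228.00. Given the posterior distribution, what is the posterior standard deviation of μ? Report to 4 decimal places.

27.8930

For Normal data with known variance σ², a Normal(μ₀, σ₀²) prior on μ is conjugate. Posterior precision = 1/σ₀² + n/σ²; posterior mean is the precision-weighted average of μ₀ and x̄.
σ₀² = 168.87² = 28517.0769, σ² = 97.97² = 9598.1209; σ² + n·σ₀² = 9598.1209 + 12·28517.0769 = 351803.0437.
Posterior precision = 1/σ₀² + n/σ² = 1/28517.0769 + 12/9598.1209 = (σ² + n·σ₀²)/(σ₀²σ²) = 351803.0437/(28517.0769·9598.1209); posterior variance σₙ² = σ₀²σ²/(σ² + n·σ₀²) = 28517.0769·9598.1209/351803.0437 = 778.021557.
Posterior SD = √σₙ² = √(28517.0769·9598.1209/351803.0437) = 27.8930.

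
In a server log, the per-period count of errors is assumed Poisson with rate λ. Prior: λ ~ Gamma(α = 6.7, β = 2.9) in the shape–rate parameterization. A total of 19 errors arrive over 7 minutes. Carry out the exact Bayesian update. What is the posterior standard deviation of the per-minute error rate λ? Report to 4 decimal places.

With a Gamma(shape α, rate β) prior, the Poisson likelihood is conjugate: the posterior is Gamma(α + ΣXᵢ, β + n).
Posterior: Gamma(α+S, β+n) = Gamma(6.7+19, 2.9+7) = Gamma(25.7, 9.9).
SD = √α/β = √25.7/9.9 = 0.5121.

0.5121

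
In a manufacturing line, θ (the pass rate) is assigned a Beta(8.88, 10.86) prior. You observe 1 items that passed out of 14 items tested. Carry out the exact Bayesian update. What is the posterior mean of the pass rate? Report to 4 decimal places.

The Beta prior is conjugate to a Binomial/Bernoulli likelihood; the update adds successes to α and failures to β.
Posterior: Beta(α+k, β+n−k) = Beta(8.88+1, 10.86+13) = Beta(9.88, 23.86).
Posterior mean = α/(α+β) = 9.88/33.74 = 0.2928.

0.2928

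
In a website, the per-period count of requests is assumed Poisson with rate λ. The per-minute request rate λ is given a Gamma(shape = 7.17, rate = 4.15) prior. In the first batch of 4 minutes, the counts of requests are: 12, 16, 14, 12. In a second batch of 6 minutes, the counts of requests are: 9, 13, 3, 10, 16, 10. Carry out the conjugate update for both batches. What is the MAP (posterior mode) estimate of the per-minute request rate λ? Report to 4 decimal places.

8.5633

With a Gamma(shape α, rate β) prior, the Poisson likelihood is conjugate: the posterior is Gamma(α + ΣXᵢ, β + n).
Batch 1: sum of counts S = 54 over n = 4 minutes.
After batch 1: Gamma(α+S, β+n) = Gamma(7.17+54, 4.15+4) = Gamma(61.17, 8.15).
Batch 2: sum of counts S = 61 over n = 6 minutes.
After batch 2: Gamma(α+S, β+n) = Gamma(61.17+61, 8.15+6) = Gamma(122.17, 14.15).
Mode of Gamma(α,β) for α≥1 is (α−1)/β = 121.17/14.15 = 8.5633.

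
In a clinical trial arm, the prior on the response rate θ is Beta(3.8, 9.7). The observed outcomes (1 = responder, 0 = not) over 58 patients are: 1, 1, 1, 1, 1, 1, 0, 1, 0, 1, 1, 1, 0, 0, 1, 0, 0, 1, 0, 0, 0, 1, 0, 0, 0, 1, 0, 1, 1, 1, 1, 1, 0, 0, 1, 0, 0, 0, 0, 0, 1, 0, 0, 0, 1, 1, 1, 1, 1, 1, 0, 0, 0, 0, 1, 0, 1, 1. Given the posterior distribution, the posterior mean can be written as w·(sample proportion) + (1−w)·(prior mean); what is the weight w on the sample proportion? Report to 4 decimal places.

The Beta prior is conjugate to a Binomial/Bernoulli likelihood; the update adds successes to α and failures to β.
Posterior mean = (α₀+k)/(α₀+β₀+n) = [n/(α₀+β₀+n)]·(k/n) + [(α₀+β₀)/(α₀+β₀+n)]·α₀/(α₀+β₀), so only n and the prior enter the weight.
The weight on the data is w = n/(α₀+β₀+n) = 58/(3.8+9.7+58) = 58/71.5 = 0.8112.

0.8112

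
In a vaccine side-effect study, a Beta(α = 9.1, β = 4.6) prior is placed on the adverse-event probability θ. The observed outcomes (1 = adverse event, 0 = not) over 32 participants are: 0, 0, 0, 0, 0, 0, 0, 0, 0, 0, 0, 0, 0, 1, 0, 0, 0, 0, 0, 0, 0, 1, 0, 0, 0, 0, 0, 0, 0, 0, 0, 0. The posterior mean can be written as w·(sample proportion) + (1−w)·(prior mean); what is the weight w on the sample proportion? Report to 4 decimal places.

0.7002

The Beta prior is conjugate to a Binomial/Bernoulli likelihood; the update adds successes to α and failures to β.
Posterior mean = (α₀+k)/(α₀+β₀+n) = [n/(α₀+β₀+n)]·(k/n) + [(α₀+β₀)/(α₀+β₀+n)]·α₀/(α₀+β₀), so only n and the prior enter the weight.
The weight on the data is w = n/(α₀+β₀+n) = 32/(9.1+4.6+32) = 32/45.7 = 0.7002.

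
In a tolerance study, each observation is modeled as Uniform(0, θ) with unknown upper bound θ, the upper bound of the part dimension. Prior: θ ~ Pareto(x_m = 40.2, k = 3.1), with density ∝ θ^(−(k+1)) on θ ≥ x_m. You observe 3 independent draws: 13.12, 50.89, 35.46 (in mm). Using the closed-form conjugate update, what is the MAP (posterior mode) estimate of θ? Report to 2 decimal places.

A Pareto(scale x_m, shape k) prior on the upper bound θ of Uniform(0, θ) is conjugate: posterior is Pareto(max(x_m, max xᵢ), k + n).
Sample maximum = 50.89; prior scale x_m = 40.2 → posterior scale = max = 50.89.
Posterior shape = 3.1 + 3 = 6.1.
The Pareto density is decreasing on [x_m, ∞), so the mode is x_m = 50.89.

50.89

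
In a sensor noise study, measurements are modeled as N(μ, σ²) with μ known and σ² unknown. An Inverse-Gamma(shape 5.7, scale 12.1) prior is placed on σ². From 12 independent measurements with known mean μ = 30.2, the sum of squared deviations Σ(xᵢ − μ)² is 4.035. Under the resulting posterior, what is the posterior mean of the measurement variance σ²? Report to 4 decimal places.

1.3194

With known mean μ and an Inverse-Gamma(α, β) prior on σ², the Normal likelihood is conjugate: posterior is Inv-Gamma(α + n/2, β + Σ(xᵢ−μ)²/2).
Posterior: Inv-Gamma(5.7 + 12/2, 12.1 + 4.035/2) = Inv-Gamma(11.70, 14.1175).
E[σ²|data] = β/(α−1) = 14.1175/10.70 = 1.3194.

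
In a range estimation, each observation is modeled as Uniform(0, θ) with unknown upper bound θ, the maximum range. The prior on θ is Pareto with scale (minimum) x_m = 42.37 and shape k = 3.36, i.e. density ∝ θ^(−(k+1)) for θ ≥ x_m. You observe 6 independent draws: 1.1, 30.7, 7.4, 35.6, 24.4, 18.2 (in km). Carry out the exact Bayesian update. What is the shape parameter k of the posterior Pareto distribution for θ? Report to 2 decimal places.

9.36

A Pareto(scale x_m, shape k) prior on the upper bound θ of Uniform(0, θ) is conjugate: posterior is Pareto(max(x_m, max xᵢ), k + n).
Sample maximum = 35.6; prior scale x_m = 42.37 → posterior scale = max = 42.37.
Posterior shape = 3.36 + 6 = 9.36.
Posterior shape k = 9.36.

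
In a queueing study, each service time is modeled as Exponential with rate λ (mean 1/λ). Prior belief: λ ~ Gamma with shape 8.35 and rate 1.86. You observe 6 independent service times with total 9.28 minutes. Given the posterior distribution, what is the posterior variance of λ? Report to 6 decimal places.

With a Gamma(shape α, rate β) prior on the exponential rate λ, the posterior after n observations with total T = Σxᵢ is Gamma(α+n, β+T).
Posterior: Gamma(8.35+6, 1.86+9.28) = Gamma(14.35, 11.14).
Var = α/β² = 0.115633.

0.115633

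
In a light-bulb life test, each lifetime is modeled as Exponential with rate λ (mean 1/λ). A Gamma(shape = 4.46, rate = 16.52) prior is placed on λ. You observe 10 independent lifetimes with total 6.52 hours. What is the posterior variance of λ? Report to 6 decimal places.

0.027240

With a Gamma(shape α, rate β) prior on the exponential rate λ, the posterior after n observations with total T = Σxᵢ is Gamma(α+n, β+T).
Posterior: Gamma(4.46+10, 16.52+6.52) = Gamma(14.46, 23.04).
Var = α/β² = 0.027240.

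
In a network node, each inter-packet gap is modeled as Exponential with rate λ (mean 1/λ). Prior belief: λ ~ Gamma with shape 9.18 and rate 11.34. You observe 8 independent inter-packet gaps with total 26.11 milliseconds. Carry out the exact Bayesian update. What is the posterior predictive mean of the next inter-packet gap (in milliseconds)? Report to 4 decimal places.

With a Gamma(shape α, rate β) prior on the exponential rate λ, the posterior after n observations with total T = Σxᵢ is Gamma(α+n, β+T).
Posterior: Gamma(9.18+8, 11.34+26.11) = Gamma(17.18, 37.45).
The predictive distribution for the next observation is Lomax; its mean is β/(α−1) = 37.45/16.18 = 2.3146.

2.3146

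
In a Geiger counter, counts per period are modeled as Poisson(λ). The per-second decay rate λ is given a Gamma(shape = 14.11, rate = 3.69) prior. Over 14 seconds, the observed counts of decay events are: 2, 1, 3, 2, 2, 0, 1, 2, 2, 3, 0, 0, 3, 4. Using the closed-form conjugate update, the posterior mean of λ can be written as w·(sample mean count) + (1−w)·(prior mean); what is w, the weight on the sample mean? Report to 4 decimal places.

0.7914

With a Gamma(shape α, rate β) prior, the Poisson likelihood is conjugate: the posterior is Gamma(α + ΣXᵢ, β + n).
Posterior mean = (α₀+S)/(β₀+n) = [n/(β₀+n)]·(S/n) + [β₀/(β₀+n)]·(α₀/β₀), so only n and β₀ enter the weight.
Weight on data w = n/(β₀+n) = 14/(3.69+14) = 14/17.69 = 0.7914.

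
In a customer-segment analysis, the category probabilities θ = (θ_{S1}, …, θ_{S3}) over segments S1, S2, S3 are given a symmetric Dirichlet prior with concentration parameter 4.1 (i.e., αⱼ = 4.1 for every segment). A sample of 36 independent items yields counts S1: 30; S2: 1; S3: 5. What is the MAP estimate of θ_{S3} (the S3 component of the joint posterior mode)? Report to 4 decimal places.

0.1788

The Dirichlet prior is conjugate to the Multinomial likelihood: each posterior αⱼ = prior αⱼ + observed count nⱼ.
Posterior concentration: (34.1, 5.1, 9.1), total = 48.3.
Joint mode component: (α_{S3}−1)/(Σα−K) = 8.1/45.3 = 0.1788.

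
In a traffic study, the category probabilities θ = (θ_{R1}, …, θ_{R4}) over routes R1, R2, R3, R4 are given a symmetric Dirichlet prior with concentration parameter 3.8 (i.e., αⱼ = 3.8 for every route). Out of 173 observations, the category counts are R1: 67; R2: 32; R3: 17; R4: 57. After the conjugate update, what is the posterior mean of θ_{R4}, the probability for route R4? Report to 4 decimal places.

The Dirichlet prior is conjugate to the Multinomial likelihood: each posterior αⱼ = prior αⱼ + observed count nⱼ.
Posterior concentration: (70.8, 35.8, 20.8, 60.8), total = 188.2.
E[θ_{R4}|data] = α_{R4}/Σα = 60.8/188.2 = 0.3231.

0.3231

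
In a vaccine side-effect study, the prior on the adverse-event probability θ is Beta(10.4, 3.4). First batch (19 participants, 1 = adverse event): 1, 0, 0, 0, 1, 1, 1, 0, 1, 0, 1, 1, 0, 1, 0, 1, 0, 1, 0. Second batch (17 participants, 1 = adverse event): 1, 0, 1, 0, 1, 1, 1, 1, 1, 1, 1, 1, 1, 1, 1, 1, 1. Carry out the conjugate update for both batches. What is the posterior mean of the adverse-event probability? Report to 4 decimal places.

0.7108

The Beta prior is conjugate to a Binomial/Bernoulli likelihood; the update adds successes to α and failures to β.
After batch 1: Beta(10.4+10, 3.4+9) = Beta(20.4, 12.4).
After batch 2: Beta(20.4+15, 12.4+2) = Beta(35.4, 14.4).
Posterior mean = α/(α+β) = 35.4/49.8 = 0.7108.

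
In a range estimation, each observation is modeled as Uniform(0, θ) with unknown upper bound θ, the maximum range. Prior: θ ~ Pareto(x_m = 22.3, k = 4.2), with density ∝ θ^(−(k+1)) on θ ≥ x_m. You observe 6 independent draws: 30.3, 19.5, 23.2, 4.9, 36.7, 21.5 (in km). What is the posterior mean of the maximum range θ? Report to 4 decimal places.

40.6891

A Pareto(scale x_m, shape k) prior on the upper bound θ of Uniform(0, θ) is conjugate: posterior is Pareto(max(x_m, max xᵢ), k + n).
Sample maximum = 36.7; prior scale x_m = 22.3 → posterior scale = max = 36.7.
Posterior shape = 4.2 + 6 = 10.2.
E[θ|data] = k·x_m/(k−1) = 10.2·36.7/9.2 = 40.6891.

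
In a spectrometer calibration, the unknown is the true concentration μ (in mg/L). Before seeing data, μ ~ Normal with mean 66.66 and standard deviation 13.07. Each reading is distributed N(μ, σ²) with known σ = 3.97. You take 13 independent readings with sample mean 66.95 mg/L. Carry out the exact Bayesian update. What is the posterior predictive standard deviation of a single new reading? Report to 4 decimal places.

4.1188

For Normal data with known variance σ², a Normal(μ₀, σ₀²) prior on μ is conjugate. Posterior precision = 1/σ₀² + n/σ²; posterior mean is the precision-weighted average of μ₀ and x̄.
σ₀² = 13.07² = 170.8249, σ² = 3.97² = 15.7609; σ² + n·σ₀² = 15.7609 + 13·170.8249 = 2236.4846.
Posterior precision = 1/σ₀² + n/σ² = 1/170.8249 + 13/15.7609 = (σ² + n·σ₀²)/(σ₀²σ²) = 2236.4846/(170.8249·15.7609); posterior variance σₙ² = σ₀²σ²/(σ² + n·σ₀²) = 170.8249·15.7609/2236.4846 = 1.203833.
Predictive variance for one new observation = σₙ² + σ² = 170.8249·15.7609/2236.4846 + 15.7609 = σ²·(σ₀² + 2236.4846)/2236.4846 = 15.7609·2407.3095/2236.4846 = 16.964733; SD = √(15.7609·2407.3095/2236.4846) = 4.1188.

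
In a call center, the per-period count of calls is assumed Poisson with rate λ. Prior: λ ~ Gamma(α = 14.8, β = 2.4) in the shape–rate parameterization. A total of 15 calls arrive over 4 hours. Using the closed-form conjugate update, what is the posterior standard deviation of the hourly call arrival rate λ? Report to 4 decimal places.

With a Gamma(shape α, rate β) prior, the Poisson likelihood is conjugate: the posterior is Gamma(α + ΣXᵢ, β + n).
Posterior: Gamma(α+S, β+n) = Gamma(14.8+15, 2.4+4) = Gamma(29.8, 6.4).
SD = √α/β = √29.8/6.4 = 0.8530.

0.8530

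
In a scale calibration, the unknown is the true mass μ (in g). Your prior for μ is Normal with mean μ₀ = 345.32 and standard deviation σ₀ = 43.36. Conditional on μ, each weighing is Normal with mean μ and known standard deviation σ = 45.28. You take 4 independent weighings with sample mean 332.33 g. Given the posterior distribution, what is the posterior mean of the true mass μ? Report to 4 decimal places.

For Normal data with known variance σ², a Normal(μ₀, σ₀²) prior on μ is conjugate. Posterior precision = 1/σ₀² + n/σ²; posterior mean is the precision-weighted average of μ₀ and x̄.
n·x̄ = 4·332.33 = 1329.32.
σ₀² = 43.36² = 1880.0896, σ² = 45.28² = 2050.2784; σ² + n·σ₀² = 2050.2784 + 4·1880.0896 = 9570.6368.
Posterior mean = (μ₀/σ₀² + n·x̄/σ²)/(1/σ₀² + n/σ²) = (σ²·μ₀ + σ₀²·n·x̄)/(σ² + n·σ₀²) = (2050.2784·345.32 + 1880.0896·1329.32)/9570.6368 = 3207242.84416/9570.6368 = 335.1128.

335.1128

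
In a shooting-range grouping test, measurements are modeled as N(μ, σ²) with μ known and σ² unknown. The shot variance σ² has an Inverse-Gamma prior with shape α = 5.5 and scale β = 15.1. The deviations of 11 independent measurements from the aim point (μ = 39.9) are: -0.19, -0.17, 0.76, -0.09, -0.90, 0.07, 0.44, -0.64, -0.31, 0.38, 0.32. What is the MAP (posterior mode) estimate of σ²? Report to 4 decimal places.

1.3588

With known mean μ and an Inverse-Gamma(α, β) prior on σ², the Normal likelihood is conjugate: posterior is Inv-Gamma(α + n/2, β + Σ(xᵢ−μ)²/2).
Σ(xᵢ−μ)² = (-0.19)² + (-0.17)² + (0.76)² + (-0.09)² + (-0.90)² + (0.07)² + (0.44)² + (-0.64)² + (-0.31)² + (0.38)² + (0.32)² = 2.4117.
Posterior: Inv-Gamma(5.5 + 11/2, 15.1 + 2.4117/2) = Inv-Gamma(11.00, 16.30585).
Mode = β/(α+1) = 16.30585/12.00 = 1.3588.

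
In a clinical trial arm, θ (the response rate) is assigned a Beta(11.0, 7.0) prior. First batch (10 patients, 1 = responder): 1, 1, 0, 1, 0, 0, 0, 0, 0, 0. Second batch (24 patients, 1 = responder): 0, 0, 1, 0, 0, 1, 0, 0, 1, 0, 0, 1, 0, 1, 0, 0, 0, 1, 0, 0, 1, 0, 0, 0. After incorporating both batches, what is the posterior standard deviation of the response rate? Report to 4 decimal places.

0.0674

The Beta prior is conjugate to a Binomial/Bernoulli likelihood; the update adds successes to α and failures to β.
After batch 1: Beta(11.0+3, 7.0+7) = Beta(14.0, 14.0).
After batch 2: Beta(14.0+7, 14.0+17) = Beta(21.0, 31.0).
Var = αβ/((α+β)²(α+β+1)) = 21.0·31.0/(52.0²·53.0) = 0.00454254; SD = √0.00454254 = 0.0674.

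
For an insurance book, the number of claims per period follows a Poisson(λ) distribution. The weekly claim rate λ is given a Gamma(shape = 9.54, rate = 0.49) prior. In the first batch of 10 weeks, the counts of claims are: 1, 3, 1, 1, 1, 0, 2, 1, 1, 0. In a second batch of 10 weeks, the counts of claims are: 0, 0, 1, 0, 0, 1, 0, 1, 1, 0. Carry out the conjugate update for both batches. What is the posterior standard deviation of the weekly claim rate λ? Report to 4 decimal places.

With a Gamma(shape α, rate β) prior, the Poisson likelihood is conjugate: the posterior is Gamma(α + ΣXᵢ, β + n).
Batch 1: sum of counts S = 11 over n = 10 weeks.
After batch 1: Gamma(α+S, β+n) = Gamma(9.54+11, 0.49+10) = Gamma(20.54, 10.49).
Batch 2: sum of counts S = 4 over n = 10 weeks.
After batch 2: Gamma(α+S, β+n) = Gamma(20.54+4, 10.49+10) = Gamma(24.54, 20.49).
SD = √α/β = √24.54/20.49 = 0.2418.

0.2418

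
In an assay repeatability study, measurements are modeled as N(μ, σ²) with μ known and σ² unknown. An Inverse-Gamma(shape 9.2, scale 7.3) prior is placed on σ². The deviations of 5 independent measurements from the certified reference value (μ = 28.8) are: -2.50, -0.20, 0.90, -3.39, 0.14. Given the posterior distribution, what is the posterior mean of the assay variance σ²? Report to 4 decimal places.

1.5519

With known mean μ and an Inverse-Gamma(α, β) prior on σ², the Normal likelihood is conjugate: posterior is Inv-Gamma(α + n/2, β + Σ(xᵢ−μ)²/2).
Σ(xᵢ−μ)² = (-2.50)² + (-0.20)² + (0.90)² + (-3.39)² + (0.14)² = 18.6117.
Posterior: Inv-Gamma(9.2 + 5/2, 7.3 + 18.6117/2) = Inv-Gamma(11.70, 16.60585).
E[σ²|data] = β/(α−1) = 16.60585/10.70 = 1.5519.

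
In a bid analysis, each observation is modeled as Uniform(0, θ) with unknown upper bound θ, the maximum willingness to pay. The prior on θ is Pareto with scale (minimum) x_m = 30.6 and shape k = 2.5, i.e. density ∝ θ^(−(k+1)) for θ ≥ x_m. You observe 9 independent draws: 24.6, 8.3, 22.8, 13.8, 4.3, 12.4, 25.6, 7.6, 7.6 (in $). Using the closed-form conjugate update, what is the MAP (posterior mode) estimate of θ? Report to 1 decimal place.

A Pareto(scale x_m, shape k) prior on the upper bound θ of Uniform(0, θ) is conjugate: posterior is Pareto(max(x_m, max xᵢ), k + n).
Sample maximum = 25.6; prior scale x_m = 30.6 → posterior scale = max = 30.6.
Posterior shape = 2.5 + 9 = 11.5.
The Pareto density is decreasing on [x_m, ∞), so the mode is x_m = 30.6.

30.6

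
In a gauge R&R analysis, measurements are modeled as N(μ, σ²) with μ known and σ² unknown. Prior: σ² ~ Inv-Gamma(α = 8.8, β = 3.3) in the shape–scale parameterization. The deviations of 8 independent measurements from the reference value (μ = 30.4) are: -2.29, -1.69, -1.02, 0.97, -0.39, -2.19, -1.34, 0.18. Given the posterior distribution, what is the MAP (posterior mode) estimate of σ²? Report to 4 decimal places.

0.8499

With known mean μ and an Inverse-Gamma(α, β) prior on σ², the Normal likelihood is conjugate: posterior is Inv-Gamma(α + n/2, β + Σ(xᵢ−μ)²/2).
Σ(xᵢ−μ)² = (-2.29)² + (-1.69)² + (-1.02)² + (0.97)² + (-0.39)² + (-2.19)² + (-1.34)² + (0.18)² = 16.8577.
Posterior: Inv-Gamma(8.8 + 8/2, 3.3 + 16.8577/2) = Inv-Gamma(12.80, 11.72885).
Mode = β/(α+1) = 11.72885/13.80 = 0.8499.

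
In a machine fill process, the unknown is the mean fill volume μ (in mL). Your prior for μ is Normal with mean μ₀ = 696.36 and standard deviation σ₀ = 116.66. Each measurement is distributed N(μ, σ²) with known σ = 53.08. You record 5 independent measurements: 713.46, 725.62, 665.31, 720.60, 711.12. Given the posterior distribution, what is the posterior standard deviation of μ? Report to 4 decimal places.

For Normal data with known variance σ², a Normal(μ₀, σ₀²) prior on μ is conjugate. Posterior precision = 1/σ₀² + n/σ²; posterior mean is the precision-weighted average of μ₀ and x̄.
σ₀² = 116.66² = 13609.5556, σ² = 53.08² = 2817.4864; σ² + n·σ₀² = 2817.4864 + 5·13609.5556 = 70865.2644.
Posterior precision = 1/σ₀² + n/σ² = 1/13609.5556 + 5/2817.4864 = (σ² + n·σ₀²)/(σ₀²σ²) = 70865.2644/(13609.5556·2817.4864); posterior variance σₙ² = σ₀²σ²/(σ² + n·σ₀²) = 13609.5556·2817.4864/70865.2644 = 541.093555.
Posterior SD = √σₙ² = √(13609.5556·2817.4864/70865.2644) = 23.2614.

23.2614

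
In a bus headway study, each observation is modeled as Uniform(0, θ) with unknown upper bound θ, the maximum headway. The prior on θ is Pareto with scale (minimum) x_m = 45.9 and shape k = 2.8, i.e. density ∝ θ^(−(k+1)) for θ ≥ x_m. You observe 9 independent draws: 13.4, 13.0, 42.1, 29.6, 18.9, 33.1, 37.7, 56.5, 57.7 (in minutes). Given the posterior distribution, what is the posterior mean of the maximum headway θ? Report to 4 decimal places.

63.0426

A Pareto(scale x_m, shape k) prior on the upper bound θ of Uniform(0, θ) is conjugate: posterior is Pareto(max(x_m, max xᵢ), k + n).
Sample maximum = 57.7; prior scale x_m = 45.9 → posterior scale = max = 57.7.
Posterior shape = 2.8 + 9 = 11.8.
E[θ|data] = k·x_m/(k−1) = 11.8·57.7/10.8 = 63.0426.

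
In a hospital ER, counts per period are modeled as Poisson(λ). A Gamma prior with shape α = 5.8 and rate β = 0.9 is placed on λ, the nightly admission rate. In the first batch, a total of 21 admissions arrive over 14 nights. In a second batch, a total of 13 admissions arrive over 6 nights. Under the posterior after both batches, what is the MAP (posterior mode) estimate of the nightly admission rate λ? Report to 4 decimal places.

1.8565

With a Gamma(shape α, rate β) prior, the Poisson likelihood is conjugate: the posterior is Gamma(α + ΣXᵢ, β + n).
After batch 1: Gamma(α+S, β+n) = Gamma(5.8+21, 0.9+14) = Gamma(26.8, 14.9).
After batch 2: Gamma(α+S, β+n) = Gamma(26.8+13, 14.9+6) = Gamma(39.8, 20.9).
Mode of Gamma(α,β) for α≥1 is (α−1)/β = 38.8/20.9 = 1.8565.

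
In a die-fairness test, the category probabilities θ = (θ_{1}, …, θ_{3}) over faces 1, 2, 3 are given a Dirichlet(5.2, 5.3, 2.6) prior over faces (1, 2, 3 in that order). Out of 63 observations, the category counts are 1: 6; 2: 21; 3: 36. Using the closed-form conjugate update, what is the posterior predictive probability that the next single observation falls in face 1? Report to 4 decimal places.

0.1472

The Dirichlet prior is conjugate to the Multinomial likelihood: each posterior αⱼ = prior αⱼ + observed count nⱼ.
Posterior concentration: (11.2, 26.3, 38.6), total = 76.1.
P(next = 1 | data) = α_{1}/Σα = 0.1472.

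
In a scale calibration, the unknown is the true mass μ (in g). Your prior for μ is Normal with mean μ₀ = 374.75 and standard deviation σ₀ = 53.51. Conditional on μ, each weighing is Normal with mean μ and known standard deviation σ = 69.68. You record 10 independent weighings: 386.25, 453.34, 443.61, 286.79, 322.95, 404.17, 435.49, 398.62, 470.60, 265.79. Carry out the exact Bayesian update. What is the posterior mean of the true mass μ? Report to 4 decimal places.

385.0196

For Normal data with known variance σ², a Normal(μ₀, σ₀²) prior on μ is conjugate. Posterior precision = 1/σ₀² + n/σ²; posterior mean is the precision-weighted average of μ₀ and x̄.
Σxᵢ = 386.25 + 453.34 + 443.61 + 286.79 + 322.95 + 404.17 + 435.49 + 398.62 + 470.60 + 265.79 = 3867.61, so n·x̄ = 3867.61.
σ₀² = 53.51² = 2863.3201, σ² = 69.68² = 4855.3024; σ² + n·σ₀² = 4855.3024 + 10·2863.3201 = 33488.5034.
Posterior mean = (μ₀/σ₀² + n·x̄/σ²)/(1/σ₀² + n/σ²) = (σ²·μ₀ + σ₀²·n·x̄)/(σ² + n·σ₀²) = (4855.3024·374.75 + 2863.3201·3867.61)/33488.5034 = 12893730.026361/33488.5034 = 385.0196.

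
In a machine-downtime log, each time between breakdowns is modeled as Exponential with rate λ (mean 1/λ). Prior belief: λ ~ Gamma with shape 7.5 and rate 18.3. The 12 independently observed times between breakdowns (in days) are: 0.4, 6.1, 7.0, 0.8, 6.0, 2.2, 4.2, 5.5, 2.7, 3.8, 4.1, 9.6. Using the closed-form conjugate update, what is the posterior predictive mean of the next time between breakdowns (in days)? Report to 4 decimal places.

3.8216

With a Gamma(shape α, rate β) prior on the exponential rate λ, the posterior after n observations with total T = Σxᵢ is Gamma(α+n, β+T).
Sum of observations T = 52.4 days; n = 12.
Posterior: Gamma(7.5+12, 18.3+52.4) = Gamma(19.5, 70.7).
The predictive distribution for the next observation is Lomax; its mean is β/(α−1) = 70.7/18.5 = 3.8216.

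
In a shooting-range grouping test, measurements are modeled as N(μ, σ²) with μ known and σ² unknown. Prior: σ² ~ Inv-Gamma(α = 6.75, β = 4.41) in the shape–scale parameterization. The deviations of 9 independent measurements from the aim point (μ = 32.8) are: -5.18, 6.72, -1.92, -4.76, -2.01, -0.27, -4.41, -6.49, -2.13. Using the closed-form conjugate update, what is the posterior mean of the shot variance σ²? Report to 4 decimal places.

With known mean μ and an Inverse-Gamma(α, β) prior on σ², the Normal likelihood is conjugate: posterior is Inv-Gamma(α + n/2, β + Σ(xᵢ−μ)²/2).
Σ(xᵢ−μ)² = (-5.18)² + (6.72)² + (-1.92)² + (-4.76)² + (-2.01)² + (-0.27)² + (-4.41)² + (-6.49)² + (-2.13)² = 168.5529.
Posterior: Inv-Gamma(6.75 + 9/2, 4.41 + 168.5529/2) = Inv-Gamma(11.25, 88.68645).
E[σ²|data] = β/(α−1) = 88.68645/10.25 = 8.6523.

8.6523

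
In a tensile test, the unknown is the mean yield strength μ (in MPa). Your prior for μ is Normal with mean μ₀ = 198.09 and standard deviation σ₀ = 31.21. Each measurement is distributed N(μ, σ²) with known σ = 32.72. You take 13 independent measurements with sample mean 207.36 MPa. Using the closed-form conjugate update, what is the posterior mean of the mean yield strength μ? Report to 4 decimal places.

For Normal data with known variance σ², a Normal(μ₀, σ₀²) prior on μ is conjugate. Posterior precision = 1/σ₀² + n/σ²; posterior mean is the precision-weighted average of μ₀ and x̄.
n·x̄ = 13·207.36 = 2695.68.
σ₀² = 31.21² = 974.0641, σ² = 32.72² = 1070.5984; σ² + n·σ₀² = 1070.5984 + 13·974.0641 = 13733.4317.
Posterior mean = (μ₀/σ₀² + n·x̄/σ²)/(1/σ₀² + n/σ²) = (σ²·μ₀ + σ₀²·n·x̄)/(σ² + n·σ₀²) = (1070.5984·198.09 + 974.0641·2695.68)/13733.4317 = 2837839.950144/13733.4317 = 206.6374.

206.6374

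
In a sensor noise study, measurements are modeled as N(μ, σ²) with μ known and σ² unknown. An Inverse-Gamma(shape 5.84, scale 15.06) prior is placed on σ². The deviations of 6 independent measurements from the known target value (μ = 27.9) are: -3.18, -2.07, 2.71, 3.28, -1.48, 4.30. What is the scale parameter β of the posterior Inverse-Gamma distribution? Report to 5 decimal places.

With known mean μ and an Inverse-Gamma(α, β) prior on σ², the Normal likelihood is conjugate: posterior is Inv-Gamma(α + n/2, β + Σ(xᵢ−μ)²/2).
Σ(xᵢ−μ)² = (-3.18)² + (-2.07)² + (2.71)² + (3.28)² + (-1.48)² + (4.30)² = 53.1802.
Posterior: Inv-Gamma(5.84 + 6/2, 15.06 + 53.1802/2) = Inv-Gamma(8.84, 41.65010).
Posterior β = 41.65010.

41.65010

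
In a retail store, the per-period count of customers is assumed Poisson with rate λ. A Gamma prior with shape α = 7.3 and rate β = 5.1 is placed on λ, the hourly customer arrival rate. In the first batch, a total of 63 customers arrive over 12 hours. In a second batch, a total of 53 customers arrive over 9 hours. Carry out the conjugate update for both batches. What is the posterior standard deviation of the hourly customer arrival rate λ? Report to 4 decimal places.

With a Gamma(shape α, rate β) prior, the Poisson likelihood is conjugate: the posterior is Gamma(α + ΣXᵢ, β + n).
After batch 1: Gamma(α+S, β+n) = Gamma(7.3+63, 5.1+12) = Gamma(70.3, 17.1).
After batch 2: Gamma(α+S, β+n) = Gamma(70.3+53, 17.1+9) = Gamma(123.3, 26.1).
SD = √α/β = √123.3/26.1 = 0.4254.

0.4254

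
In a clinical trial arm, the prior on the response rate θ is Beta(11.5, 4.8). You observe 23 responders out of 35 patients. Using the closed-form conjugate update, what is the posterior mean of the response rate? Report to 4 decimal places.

0.6725

The Beta prior is conjugate to a Binomial/Bernoulli likelihood; the update adds successes to α and failures to β.
Posterior: Beta(α+k, β+n−k) = Beta(11.5+23, 4.8+12) = Beta(34.5, 16.8).
Posterior mean = α/(α+β) = 34.5/51.3 = 0.6725.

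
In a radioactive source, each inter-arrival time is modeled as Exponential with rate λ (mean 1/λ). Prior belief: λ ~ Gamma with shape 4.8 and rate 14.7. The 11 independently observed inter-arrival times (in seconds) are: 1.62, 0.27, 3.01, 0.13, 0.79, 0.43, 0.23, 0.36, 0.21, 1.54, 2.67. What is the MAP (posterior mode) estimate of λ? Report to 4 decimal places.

With a Gamma(shape α, rate β) prior on the exponential rate λ, the posterior after n observations with total T = Σxᵢ is Gamma(α+n, β+T).
Sum of observations T = 11.26 seconds; n = 11.
Posterior: Gamma(4.8+11, 14.7+11.26) = Gamma(15.8, 25.96).
Mode = (α−1)/β = 0.5701.

0.5701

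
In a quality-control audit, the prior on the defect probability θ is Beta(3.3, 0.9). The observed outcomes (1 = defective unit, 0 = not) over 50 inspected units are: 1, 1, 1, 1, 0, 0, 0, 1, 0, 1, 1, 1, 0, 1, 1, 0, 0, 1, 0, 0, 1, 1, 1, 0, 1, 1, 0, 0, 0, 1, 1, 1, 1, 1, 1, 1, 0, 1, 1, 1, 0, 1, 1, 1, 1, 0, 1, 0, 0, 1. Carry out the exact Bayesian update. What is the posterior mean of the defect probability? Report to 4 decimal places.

0.6513

The Beta prior is conjugate to a Binomial/Bernoulli likelihood; the update adds successes to α and failures to β.
Posterior: Beta(α+k, β+n−k) = Beta(3.3+32, 0.9+18) = Beta(35.3, 18.9).
Posterior mean = α/(α+β) = 35.3/54.2 = 0.6513.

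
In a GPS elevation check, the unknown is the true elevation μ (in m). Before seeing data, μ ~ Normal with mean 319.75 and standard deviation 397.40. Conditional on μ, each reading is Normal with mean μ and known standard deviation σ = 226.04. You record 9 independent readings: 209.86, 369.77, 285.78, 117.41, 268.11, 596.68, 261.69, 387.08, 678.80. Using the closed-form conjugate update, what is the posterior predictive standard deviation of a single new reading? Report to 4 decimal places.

For Normal data with known variance σ², a Normal(μ₀, σ₀²) prior on μ is conjugate. Posterior precision = 1/σ₀² + n/σ²; posterior mean is the precision-weighted average of μ₀ and x̄.
σ₀² = 397.40² = 157926.76, σ² = 226.04² = 51094.0816; σ² + n·σ₀² = 51094.0816 + 9·157926.76 = 1472434.9216.
Posterior precision = 1/σ₀² + n/σ² = 1/157926.76 + 9/51094.0816 = (σ² + n·σ₀²)/(σ₀²σ²) = 1472434.9216/(157926.76·51094.0816); posterior variance σₙ² = σ₀²σ²/(σ² + n·σ₀²) = 157926.76·51094.0816/1472434.9216 = 5480.121833.
Predictive variance for one new observation = σₙ² + σ² = 157926.76·51094.0816/1472434.9216 + 51094.0816 = σ²·(σ₀² + 1472434.9216)/1472434.9216 = 51094.0816·1630361.6816/1472434.9216 = 56574.203433; SD = √(51094.0816·1630361.6816/1472434.9216) = 237.8533.

237.8533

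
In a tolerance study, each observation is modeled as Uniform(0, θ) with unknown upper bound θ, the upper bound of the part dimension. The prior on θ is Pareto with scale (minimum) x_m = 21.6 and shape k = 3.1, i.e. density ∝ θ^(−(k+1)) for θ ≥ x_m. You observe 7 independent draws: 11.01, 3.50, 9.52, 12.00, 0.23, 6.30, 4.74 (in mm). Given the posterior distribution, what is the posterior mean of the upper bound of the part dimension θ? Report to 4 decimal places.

A Pareto(scale x_m, shape k) prior on the upper bound θ of Uniform(0, θ) is conjugate: posterior is Pareto(max(x_m, max xᵢ), k + n).
Sample maximum = 12.00; prior scale x_m = 21.6 → posterior scale = max = 21.60.
Posterior shape = 3.1 + 7 = 10.1.
E[θ|data] = k·x_m/(k−1) = 10.1·21.60/9.1 = 23.9736.

23.9736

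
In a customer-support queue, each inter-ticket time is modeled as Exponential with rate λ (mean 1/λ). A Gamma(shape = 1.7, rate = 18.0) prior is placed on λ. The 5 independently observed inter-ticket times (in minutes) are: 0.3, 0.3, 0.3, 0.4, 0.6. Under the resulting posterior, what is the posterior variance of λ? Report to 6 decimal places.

0.016919

With a Gamma(shape α, rate β) prior on the exponential rate λ, the posterior after n observations with total T = Σxᵢ is Gamma(α+n, β+T).
Sum of observations T = 1.9 minutes; n = 5.
Posterior: Gamma(1.7+5, 18.0+1.9) = Gamma(6.7, 19.9).
Var = α/β² = 0.016919.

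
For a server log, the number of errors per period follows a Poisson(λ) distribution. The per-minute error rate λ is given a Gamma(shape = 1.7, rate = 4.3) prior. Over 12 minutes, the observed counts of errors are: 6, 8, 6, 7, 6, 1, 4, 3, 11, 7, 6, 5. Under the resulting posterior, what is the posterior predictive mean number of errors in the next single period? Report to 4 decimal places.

With a Gamma(shape α, rate β) prior, the Poisson likelihood is conjugate: the posterior is Gamma(α + ΣXᵢ, β + n).
Sum of counts S = 70 over n = 12 minutes.
Posterior: Gamma(α+S, β+n) = Gamma(1.7+70, 4.3+12) = Gamma(71.7, 16.3).
The predictive distribution for one future period is NegBinom with mean α/β = 4.3988.

4.3988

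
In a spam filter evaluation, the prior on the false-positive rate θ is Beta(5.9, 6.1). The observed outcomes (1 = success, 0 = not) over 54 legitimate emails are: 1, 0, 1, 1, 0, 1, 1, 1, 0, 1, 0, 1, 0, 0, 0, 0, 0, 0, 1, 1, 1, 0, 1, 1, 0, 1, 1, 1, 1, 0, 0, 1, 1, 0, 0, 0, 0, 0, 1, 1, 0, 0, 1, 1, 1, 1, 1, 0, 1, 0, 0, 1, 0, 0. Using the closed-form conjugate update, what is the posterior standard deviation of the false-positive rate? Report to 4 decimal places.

0.0611

The Beta prior is conjugate to a Binomial/Bernoulli likelihood; the update adds successes to α and failures to β.
Posterior: Beta(α+k, β+n−k) = Beta(5.9+28, 6.1+26) = Beta(33.9, 32.1).
Var = αβ/((α+β)²(α+β+1)) = 33.9·32.1/(66.0²·67.0) = 0.00372857; SD = √0.00372857 = 0.0611.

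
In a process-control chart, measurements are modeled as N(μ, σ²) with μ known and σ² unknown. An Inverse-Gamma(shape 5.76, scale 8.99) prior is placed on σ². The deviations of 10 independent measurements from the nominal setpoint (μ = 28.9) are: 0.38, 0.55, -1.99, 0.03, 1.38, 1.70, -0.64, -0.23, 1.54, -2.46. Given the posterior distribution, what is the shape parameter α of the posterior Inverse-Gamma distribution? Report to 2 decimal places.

With known mean μ and an Inverse-Gamma(α, β) prior on σ², the Normal likelihood is conjugate: posterior is Inv-Gamma(α + n/2, β + Σ(xᵢ−μ)²/2).
Σ(xᵢ−μ)² = (0.38)² + (0.55)² + (-1.99)² + (0.03)² + (1.38)² + (1.70)² + (-0.64)² + (-0.23)² + (1.54)² + (-2.46)² = 18.0880.
Posterior: Inv-Gamma(5.76 + 10/2, 8.99 + 18.0880/2) = Inv-Gamma(10.76, 18.03400).
Posterior α = 10.76.

10.76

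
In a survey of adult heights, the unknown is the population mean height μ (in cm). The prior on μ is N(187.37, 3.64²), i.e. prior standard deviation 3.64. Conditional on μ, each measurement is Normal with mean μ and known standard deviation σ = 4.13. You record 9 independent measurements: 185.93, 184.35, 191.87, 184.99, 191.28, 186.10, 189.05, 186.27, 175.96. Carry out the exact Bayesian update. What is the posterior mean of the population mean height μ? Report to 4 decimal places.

For Normal data with known variance σ², a Normal(μ₀, σ₀²) prior on μ is conjugate. Posterior precision = 1/σ₀² + n/σ²; posterior mean is the precision-weighted average of μ₀ and x̄.
Σxᵢ = 185.93 + 184.35 + 191.87 + 184.99 + 191.28 + 186.10 + 189.05 + 186.27 + 175.96 = 1675.8, so n·x̄ = 1675.8.
σ₀² = 3.64² = 13.2496, σ² = 4.13² = 17.0569; σ² + n·σ₀² = 17.0569 + 9·13.2496 = 136.3033.
Posterior mean = (μ₀/σ₀² + n·x̄/σ²)/(1/σ₀² + n/σ²) = (σ²·μ₀ + σ₀²·n·x̄)/(σ² + n·σ₀²) = (17.0569·187.37 + 13.2496·1675.8)/136.3033 = 25399.631033/136.3033 = 186.3464.

186.3464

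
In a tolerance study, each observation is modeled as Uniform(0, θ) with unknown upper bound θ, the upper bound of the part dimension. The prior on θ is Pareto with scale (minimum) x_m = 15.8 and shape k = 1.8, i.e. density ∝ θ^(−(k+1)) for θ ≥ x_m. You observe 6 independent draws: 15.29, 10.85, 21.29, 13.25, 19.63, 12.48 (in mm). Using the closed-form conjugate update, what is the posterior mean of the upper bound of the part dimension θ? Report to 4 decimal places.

A Pareto(scale x_m, shape k) prior on the upper bound θ of Uniform(0, θ) is conjugate: posterior is Pareto(max(x_m, max xᵢ), k + n).
Sample maximum = 21.29; prior scale x_m = 15.8 → posterior scale = max = 21.29.
Posterior shape = 1.8 + 6 = 7.8.
E[θ|data] = k·x_m/(k−1) = 7.8·21.29/6.8 = 24.4209.

24.4209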